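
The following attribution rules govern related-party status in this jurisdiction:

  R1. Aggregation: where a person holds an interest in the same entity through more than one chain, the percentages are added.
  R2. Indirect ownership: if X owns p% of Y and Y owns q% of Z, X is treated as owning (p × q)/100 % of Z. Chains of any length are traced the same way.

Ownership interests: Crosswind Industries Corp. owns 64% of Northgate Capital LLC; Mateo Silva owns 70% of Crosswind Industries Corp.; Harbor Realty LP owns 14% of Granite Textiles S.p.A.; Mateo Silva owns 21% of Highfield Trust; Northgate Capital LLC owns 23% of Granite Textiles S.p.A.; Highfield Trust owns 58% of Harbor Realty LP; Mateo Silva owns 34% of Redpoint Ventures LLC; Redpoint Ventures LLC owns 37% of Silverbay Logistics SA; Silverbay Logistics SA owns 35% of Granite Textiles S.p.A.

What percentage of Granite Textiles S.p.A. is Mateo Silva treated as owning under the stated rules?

16.4122%

Chain via Redpoint Ventures LLC → Silverbay Logistics SA (R2): 34% × 37% × 35% = 4.403% of Granite Textiles S.p.A.
Chain via Crosswind Industries Corp. → Northgate Capital LLC (R2): 70% × 64% × 23% = 10.304% of Granite Textiles S.p.A.
Chain via Highfield Trust → Harbor Realty LP (R2): 21% × 58% × 14% = 1.7052% of Granite Textiles S.p.A.
Aggregating (R1): 4.403% + 10.304% + 1.7052% = 16.4122%.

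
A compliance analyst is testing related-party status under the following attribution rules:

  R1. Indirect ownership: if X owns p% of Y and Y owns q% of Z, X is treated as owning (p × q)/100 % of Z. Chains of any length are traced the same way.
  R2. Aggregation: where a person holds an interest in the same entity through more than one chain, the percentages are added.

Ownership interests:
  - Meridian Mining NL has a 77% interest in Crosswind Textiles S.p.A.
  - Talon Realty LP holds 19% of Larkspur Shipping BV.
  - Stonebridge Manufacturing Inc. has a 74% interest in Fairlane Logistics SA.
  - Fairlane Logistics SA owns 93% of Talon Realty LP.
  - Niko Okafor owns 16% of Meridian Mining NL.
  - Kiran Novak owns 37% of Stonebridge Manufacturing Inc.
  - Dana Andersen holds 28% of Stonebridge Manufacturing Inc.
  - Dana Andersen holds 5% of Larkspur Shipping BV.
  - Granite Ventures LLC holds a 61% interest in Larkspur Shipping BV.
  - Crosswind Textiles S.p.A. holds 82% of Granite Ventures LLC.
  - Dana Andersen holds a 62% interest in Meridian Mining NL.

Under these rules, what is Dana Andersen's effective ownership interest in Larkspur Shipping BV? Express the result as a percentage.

32.540772%

Chain via Meridian Mining NL → Crosswind Textiles S.p.A. → Granite Ventures LLC (R1): 62% × 77% × 82% × 61% = 23.879548% of Larkspur Shipping BV.
Chain via Stonebridge Manufacturing Inc. → Fairlane Logistics SA → Talon Realty LP (R1): 28% × 74% × 93% × 19% = 3.661224% of Larkspur Shipping BV.
Direct interest in Larkspur Shipping BV: 5%.
Aggregating (R2): 23.879548% + 3.661224% + 5% = 32.540772%.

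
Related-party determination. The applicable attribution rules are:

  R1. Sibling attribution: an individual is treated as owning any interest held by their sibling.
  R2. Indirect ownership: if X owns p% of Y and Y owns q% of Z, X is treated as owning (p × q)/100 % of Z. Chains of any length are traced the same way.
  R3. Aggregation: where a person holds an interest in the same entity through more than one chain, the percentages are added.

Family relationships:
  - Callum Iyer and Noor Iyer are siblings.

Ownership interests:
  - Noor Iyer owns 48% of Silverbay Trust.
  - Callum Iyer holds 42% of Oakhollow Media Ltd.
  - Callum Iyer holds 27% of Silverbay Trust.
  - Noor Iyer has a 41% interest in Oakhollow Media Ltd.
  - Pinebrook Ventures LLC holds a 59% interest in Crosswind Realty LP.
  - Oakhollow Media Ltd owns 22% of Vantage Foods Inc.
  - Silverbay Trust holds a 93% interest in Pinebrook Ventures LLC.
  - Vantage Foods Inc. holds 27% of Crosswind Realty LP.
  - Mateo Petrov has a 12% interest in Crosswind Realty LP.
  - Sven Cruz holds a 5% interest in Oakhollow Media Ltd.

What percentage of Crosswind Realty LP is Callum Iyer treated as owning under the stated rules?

46.0827%

By sibling attribution (R1), Callum Iyer is treated as also owning Noor Iyer's interest in Silverbay Trust, giving 27% + 48% = 75%.
By sibling attribution (R1), Callum Iyer is treated as also owning Noor Iyer's interest in Oakhollow Media Ltd, giving 42% + 41% = 83%.
Chain via Silverbay Trust → Pinebrook Ventures LLC (R2): 75% × 93% × 59% = 41.1525% of Crosswind Realty LP.
Chain via Oakhollow Media Ltd → Vantage Foods Inc. (R2): 83% × 22% × 27% = 4.9302% of Crosswind Realty LP.
Aggregating (R3): 41.1525% + 4.9302% = 46.0827%.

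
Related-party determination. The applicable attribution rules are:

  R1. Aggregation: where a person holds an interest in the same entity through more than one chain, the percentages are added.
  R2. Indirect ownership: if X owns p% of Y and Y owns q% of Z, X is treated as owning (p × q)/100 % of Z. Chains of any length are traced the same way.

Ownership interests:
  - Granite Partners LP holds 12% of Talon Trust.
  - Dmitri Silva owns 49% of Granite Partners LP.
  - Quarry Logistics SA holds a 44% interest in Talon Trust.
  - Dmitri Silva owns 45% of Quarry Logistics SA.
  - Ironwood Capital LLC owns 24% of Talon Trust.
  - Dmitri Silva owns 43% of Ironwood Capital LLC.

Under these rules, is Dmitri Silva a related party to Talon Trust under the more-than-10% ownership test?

Yes

Chain via Granite Partners LP (R2): 49% × 12% = 5.88% of Talon Trust.
Chain via Quarry Logistics SA (R2): 45% × 44% = 19.8% of Talon Trust.
Chain via Ironwood Capital LLC (R2): 43% × 24% = 10.32% of Talon Trust.
Aggregating (R1): 5.88% + 19.8% + 10.32% = 36%.
36% exceeds the 10% threshold, so Dmitri is a related party to Talon Trust.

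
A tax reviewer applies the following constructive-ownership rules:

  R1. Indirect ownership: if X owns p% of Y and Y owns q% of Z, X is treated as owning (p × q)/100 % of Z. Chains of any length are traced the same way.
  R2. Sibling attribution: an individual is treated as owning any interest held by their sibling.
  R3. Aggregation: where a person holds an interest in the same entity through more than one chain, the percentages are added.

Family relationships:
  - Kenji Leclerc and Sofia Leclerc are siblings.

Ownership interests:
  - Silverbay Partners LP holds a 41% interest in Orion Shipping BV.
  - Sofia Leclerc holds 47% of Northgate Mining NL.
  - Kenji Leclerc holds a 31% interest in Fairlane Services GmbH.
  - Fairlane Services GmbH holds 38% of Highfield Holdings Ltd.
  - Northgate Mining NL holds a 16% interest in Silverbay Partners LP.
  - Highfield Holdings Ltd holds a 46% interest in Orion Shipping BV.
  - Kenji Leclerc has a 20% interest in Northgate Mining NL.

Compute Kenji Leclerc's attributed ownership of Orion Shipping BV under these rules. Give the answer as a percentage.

By sibling attribution (R2), Kenji Leclerc is treated as also owning Sofia Leclerc's interest in Northgate Mining NL, giving 20% + 47% = 67%.
Chain via Northgate Mining NL → Silverbay Partners LP (R1): 67% × 16% × 41% = 4.3952% of Orion Shipping BV.
Chain via Fairlane Services GmbH → Highfield Holdings Ltd (R1): 31% × 38% × 46% = 5.4188% of Orion Shipping BV.
Aggregating (R3): 4.3952% + 5.4188% = 9.814%.

9.814%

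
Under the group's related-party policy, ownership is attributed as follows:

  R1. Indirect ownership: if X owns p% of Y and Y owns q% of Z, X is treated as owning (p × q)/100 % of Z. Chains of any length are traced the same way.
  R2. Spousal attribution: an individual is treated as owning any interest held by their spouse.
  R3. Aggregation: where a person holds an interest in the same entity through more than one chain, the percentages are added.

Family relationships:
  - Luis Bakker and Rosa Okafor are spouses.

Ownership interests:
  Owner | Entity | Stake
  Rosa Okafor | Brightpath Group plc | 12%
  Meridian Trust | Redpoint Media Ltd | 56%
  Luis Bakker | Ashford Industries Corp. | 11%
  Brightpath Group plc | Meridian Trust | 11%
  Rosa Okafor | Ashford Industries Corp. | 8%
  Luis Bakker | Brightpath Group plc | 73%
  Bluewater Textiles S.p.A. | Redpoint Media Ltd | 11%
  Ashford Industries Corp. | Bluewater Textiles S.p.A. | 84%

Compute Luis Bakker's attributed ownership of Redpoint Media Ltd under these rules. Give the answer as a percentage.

6.9916%

By spousal attribution (R2), Luis Bakker is treated as also owning Rosa Okafor's interest in Ashford Industries Corp, giving 11% + 8% = 19%.
By spousal attribution (R2), Luis Bakker is treated as also owning Rosa Okafor's interest in Brightpath Group plc, giving 73% + 12% = 85%.
Chain via Ashford Industries Corp. → Bluewater Textiles S.p.A. (R1): 19% × 84% × 11% = 1.7556% of Redpoint Media Ltd.
Chain via Brightpath Group plc → Meridian Trust (R1): 85% × 11% × 56% = 5.236% of Redpoint Media Ltd.
Aggregating (R3): 1.7556% + 5.236% = 6.9916%.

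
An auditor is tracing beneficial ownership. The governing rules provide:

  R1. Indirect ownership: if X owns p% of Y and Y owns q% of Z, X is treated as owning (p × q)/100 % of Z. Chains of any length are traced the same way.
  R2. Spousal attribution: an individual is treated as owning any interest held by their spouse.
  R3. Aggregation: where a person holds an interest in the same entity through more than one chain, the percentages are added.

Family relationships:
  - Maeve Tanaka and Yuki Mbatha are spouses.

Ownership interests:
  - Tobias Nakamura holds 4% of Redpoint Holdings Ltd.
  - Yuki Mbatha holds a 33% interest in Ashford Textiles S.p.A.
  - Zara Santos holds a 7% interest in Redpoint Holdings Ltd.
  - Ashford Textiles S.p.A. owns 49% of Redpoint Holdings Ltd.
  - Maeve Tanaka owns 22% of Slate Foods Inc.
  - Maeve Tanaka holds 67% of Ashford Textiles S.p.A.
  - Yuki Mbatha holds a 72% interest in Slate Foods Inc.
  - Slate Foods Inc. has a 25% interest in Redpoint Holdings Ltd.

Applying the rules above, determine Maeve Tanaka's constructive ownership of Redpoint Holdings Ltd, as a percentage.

72.5%

By spousal attribution (R2), Maeve Tanaka is treated as also owning Yuki Mbatha's interest in Ashford Textiles S.p.A, giving 67% + 33% = 100%.
By spousal attribution (R2), Maeve Tanaka is treated as also owning Yuki Mbatha's interest in Slate Foods Inc, giving 22% + 72% = 94%.
Chain via Ashford Textiles S.p.A. (R1): 100% × 49% = 49% of Redpoint Holdings Ltd.
Chain via Slate Foods Inc. (R1): 94% × 25% = 23.5% of Redpoint Holdings Ltd.
Aggregating (R3): 49% + 23.5% = 72.5%.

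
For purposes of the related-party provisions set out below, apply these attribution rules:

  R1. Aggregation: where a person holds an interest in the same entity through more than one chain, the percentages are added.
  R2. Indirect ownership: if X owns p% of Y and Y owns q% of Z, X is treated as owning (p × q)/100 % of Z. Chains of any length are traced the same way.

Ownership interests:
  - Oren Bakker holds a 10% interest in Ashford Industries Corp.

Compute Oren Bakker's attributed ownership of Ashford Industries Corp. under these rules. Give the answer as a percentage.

10%

Direct interest in Ashford Industries Corp: 10%.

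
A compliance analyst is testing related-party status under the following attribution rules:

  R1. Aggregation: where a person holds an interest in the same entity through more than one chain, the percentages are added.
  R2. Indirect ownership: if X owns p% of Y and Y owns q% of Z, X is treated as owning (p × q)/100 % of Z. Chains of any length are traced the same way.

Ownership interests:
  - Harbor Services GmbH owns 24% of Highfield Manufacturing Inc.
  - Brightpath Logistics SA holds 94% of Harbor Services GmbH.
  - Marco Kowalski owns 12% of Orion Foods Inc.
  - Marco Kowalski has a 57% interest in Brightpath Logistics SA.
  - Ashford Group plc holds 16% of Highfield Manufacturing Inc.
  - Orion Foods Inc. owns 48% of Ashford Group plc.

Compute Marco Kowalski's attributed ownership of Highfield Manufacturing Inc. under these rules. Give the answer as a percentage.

Chain via Orion Foods Inc. → Ashford Group plc (R2): 12% × 48% × 16% = 0.9216% of Highfield Manufacturing Inc.
Chain via Brightpath Logistics SA → Harbor Services GmbH (R2): 57% × 94% × 24% = 12.8592% of Highfield Manufacturing Inc.
Aggregating (R1): 0.9216% + 12.8592% = 13.7808%.

13.7808%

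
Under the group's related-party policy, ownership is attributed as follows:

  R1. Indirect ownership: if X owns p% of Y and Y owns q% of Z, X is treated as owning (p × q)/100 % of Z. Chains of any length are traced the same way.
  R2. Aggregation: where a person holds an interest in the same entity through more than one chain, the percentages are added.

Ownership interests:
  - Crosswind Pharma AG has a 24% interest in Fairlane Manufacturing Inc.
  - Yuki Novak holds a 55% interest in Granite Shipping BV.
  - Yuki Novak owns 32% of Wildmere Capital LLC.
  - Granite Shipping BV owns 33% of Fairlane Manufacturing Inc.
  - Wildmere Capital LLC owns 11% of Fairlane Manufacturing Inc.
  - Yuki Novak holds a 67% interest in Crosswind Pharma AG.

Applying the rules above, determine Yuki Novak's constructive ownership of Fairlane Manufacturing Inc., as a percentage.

37.75%

Chain via Wildmere Capital LLC (R1): 32% × 11% = 3.52% of Fairlane Manufacturing Inc.
Chain via Granite Shipping BV (R1): 55% × 33% = 18.15% of Fairlane Manufacturing Inc.
Chain via Crosswind Pharma AG (R1): 67% × 24% = 16.08% of Fairlane Manufacturing Inc.
Aggregating (R2): 3.52% + 18.15% + 16.08% = 37.75%.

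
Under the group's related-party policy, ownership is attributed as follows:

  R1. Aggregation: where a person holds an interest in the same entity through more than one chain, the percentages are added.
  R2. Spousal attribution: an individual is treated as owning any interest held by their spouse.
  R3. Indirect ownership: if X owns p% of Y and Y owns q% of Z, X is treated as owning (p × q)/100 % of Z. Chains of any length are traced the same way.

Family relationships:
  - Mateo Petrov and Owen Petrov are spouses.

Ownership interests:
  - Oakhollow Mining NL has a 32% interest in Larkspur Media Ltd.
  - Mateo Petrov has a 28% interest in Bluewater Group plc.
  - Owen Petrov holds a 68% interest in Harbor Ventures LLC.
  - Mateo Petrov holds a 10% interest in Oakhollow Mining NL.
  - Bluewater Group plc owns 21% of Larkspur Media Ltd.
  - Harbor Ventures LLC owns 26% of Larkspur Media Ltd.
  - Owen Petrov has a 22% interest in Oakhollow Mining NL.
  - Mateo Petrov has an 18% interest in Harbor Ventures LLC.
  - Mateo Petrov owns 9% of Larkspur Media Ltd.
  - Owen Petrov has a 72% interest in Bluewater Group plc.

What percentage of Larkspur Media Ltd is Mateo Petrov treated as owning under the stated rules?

62.6%

By spousal attribution (R2), Mateo Petrov is treated as also owning Owen Petrov's interest in Harbor Ventures LLC, giving 18% + 68% = 86%.
By spousal attribution (R2), Mateo Petrov is treated as also owning Owen Petrov's interest in Bluewater Group plc, giving 28% + 72% = 100%.
By spousal attribution (R2), Mateo Petrov is treated as also owning Owen Petrov's interest in Oakhollow Mining NL, giving 10% + 22% = 32%.
Chain via Harbor Ventures LLC (R3): 86% × 26% = 22.36% of Larkspur Media Ltd.
Chain via Bluewater Group plc (R3): 100% × 21% = 21% of Larkspur Media Ltd.
Chain via Oakhollow Mining NL (R3): 32% × 32% = 10.24% of Larkspur Media Ltd.
Direct interest in Larkspur Media Ltd: 9%.
Aggregating (R1): 22.36% + 21% + 10.24% + 9% = 62.6%.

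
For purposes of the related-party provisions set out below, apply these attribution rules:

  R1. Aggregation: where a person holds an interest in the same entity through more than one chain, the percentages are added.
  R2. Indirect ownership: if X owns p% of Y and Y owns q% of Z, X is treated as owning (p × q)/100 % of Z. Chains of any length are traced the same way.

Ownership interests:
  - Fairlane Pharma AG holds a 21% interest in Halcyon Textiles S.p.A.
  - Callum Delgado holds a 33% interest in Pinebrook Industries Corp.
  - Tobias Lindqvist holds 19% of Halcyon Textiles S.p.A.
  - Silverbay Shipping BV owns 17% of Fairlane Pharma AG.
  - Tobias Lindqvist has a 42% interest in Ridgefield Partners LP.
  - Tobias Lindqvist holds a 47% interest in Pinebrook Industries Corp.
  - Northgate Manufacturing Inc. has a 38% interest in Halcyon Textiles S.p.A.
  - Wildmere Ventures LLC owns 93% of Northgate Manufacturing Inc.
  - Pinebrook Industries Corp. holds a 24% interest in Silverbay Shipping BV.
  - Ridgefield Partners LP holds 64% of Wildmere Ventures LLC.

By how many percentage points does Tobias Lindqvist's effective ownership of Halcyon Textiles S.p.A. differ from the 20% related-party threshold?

8.902088

Chain via Ridgefield Partners LP → Wildmere Ventures LLC → Northgate Manufacturing Inc. (R2): 42% × 64% × 93% × 38% = 9.499392% of Halcyon Textiles S.p.A.
Chain via Pinebrook Industries Corp. → Silverbay Shipping BV → Fairlane Pharma AG (R2): 47% × 24% × 17% × 21% = 0.402696% of Halcyon Textiles S.p.A.
Direct interest in Halcyon Textiles S.p.A: 19%.
Aggregating (R1): 9.499392% + 0.402696% + 19% = 28.902088%.
28.902088% exceeds the 20% threshold by 8.902088 percentage points.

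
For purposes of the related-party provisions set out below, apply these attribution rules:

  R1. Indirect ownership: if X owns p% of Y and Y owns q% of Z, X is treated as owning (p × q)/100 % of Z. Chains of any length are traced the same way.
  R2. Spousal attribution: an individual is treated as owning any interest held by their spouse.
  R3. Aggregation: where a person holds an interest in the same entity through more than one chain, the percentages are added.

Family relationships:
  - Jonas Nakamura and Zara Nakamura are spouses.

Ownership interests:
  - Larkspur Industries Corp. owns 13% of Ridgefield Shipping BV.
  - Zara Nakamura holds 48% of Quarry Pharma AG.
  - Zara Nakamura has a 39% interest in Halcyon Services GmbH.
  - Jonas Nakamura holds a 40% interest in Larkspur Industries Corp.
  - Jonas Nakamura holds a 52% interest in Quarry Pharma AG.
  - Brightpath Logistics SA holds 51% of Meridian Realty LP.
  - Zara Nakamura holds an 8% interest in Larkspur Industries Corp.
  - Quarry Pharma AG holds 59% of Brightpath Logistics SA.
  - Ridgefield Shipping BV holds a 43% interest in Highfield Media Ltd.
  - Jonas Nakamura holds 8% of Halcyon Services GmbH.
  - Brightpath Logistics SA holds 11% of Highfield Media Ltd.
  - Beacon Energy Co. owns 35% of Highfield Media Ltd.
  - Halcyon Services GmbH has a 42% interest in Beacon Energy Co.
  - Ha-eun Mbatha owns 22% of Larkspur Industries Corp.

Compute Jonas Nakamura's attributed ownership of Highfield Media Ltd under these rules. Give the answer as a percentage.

16.0822%

By spousal attribution (R2), Jonas Nakamura is treated as also owning Zara Nakamura's interest in Quarry Pharma AG, giving 52% + 48% = 100%.
By spousal attribution (R2), Jonas Nakamura is treated as also owning Zara Nakamura's interest in Larkspur Industries Corp, giving 40% + 8% = 48%.
By spousal attribution (R2), Jonas Nakamura is treated as also owning Zara Nakamura's interest in Halcyon Services GmbH, giving 8% + 39% = 47%.
Chain via Quarry Pharma AG → Brightpath Logistics SA (R1): 100% × 59% × 11% = 6.49% of Highfield Media Ltd.
Chain via Larkspur Industries Corp. → Ridgefield Shipping BV (R1): 48% × 13% × 43% = 2.6832% of Highfield Media Ltd.
Chain via Halcyon Services GmbH → Beacon Energy Co. (R1): 47% × 42% × 35% = 6.909% of Highfield Media Ltd.
Aggregating (R3): 6.49% + 2.6832% + 6.909% = 16.0822%.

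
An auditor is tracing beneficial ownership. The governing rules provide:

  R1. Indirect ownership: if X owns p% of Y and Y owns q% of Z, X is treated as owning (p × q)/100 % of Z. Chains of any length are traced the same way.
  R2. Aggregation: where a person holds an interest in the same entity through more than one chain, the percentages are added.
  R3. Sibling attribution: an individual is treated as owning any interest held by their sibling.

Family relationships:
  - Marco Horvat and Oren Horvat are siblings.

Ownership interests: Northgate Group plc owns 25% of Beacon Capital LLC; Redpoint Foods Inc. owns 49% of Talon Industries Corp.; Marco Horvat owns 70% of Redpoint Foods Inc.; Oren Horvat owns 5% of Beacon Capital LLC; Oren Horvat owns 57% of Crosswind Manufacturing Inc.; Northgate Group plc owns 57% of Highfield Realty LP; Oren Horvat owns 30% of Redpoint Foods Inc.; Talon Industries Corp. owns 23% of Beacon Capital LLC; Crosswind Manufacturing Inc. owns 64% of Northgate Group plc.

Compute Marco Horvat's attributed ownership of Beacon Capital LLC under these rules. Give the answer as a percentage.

By sibling attribution (R3), Marco Horvat is treated as also owning Oren Horvat's interest in Redpoint Foods Inc, giving 70% + 30% = 100%.
By sibling attribution (R3), Marco Horvat is treated as owning Oren Horvat's 57% interest in Crosswind Manufacturing Inc.
By sibling attribution (R3), Marco Horvat is treated as owning Oren Horvat's 5% interest in Beacon Capital LLC.
Chain via Redpoint Foods Inc. → Talon Industries Corp. (R1): 100% × 49% × 23% = 11.27% of Beacon Capital LLC.
Chain via Crosswind Manufacturing Inc. → Northgate Group plc (R1): 57% × 64% × 25% = 9.12% of Beacon Capital LLC.
Direct interest in Beacon Capital LLC: 5%.
Aggregating (R2): 11.27% + 9.12% + 5% = 25.39%.

25.39%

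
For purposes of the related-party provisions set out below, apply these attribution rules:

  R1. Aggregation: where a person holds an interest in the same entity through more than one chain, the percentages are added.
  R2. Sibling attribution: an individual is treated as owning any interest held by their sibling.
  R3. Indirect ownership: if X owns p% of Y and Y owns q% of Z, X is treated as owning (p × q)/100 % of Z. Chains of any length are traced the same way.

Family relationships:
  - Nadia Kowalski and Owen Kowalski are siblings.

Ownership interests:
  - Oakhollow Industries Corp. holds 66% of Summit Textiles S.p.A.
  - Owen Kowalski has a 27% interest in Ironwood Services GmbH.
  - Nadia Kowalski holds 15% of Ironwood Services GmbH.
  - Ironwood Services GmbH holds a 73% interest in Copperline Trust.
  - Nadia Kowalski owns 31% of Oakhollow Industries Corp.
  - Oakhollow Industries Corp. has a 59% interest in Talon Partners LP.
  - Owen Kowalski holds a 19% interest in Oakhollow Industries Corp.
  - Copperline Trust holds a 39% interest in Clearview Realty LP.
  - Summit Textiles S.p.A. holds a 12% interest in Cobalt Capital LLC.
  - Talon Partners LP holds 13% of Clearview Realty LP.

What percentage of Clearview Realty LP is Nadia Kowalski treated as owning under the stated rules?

15.7924%

By sibling attribution (R2), Nadia Kowalski is treated as also owning Owen Kowalski's interest in Oakhollow Industries Corp, giving 31% + 19% = 50%.
By sibling attribution (R2), Nadia Kowalski is treated as also owning Owen Kowalski's interest in Ironwood Services GmbH, giving 15% + 27% = 42%.
Chain via Oakhollow Industries Corp. → Talon Partners LP (R3): 50% × 59% × 13% = 3.835% of Clearview Realty LP.
Chain via Ironwood Services GmbH → Copperline Trust (R3): 42% × 73% × 39% = 11.9574% of Clearview Realty LP.
Aggregating (R1): 3.835% + 11.9574% = 15.7924%.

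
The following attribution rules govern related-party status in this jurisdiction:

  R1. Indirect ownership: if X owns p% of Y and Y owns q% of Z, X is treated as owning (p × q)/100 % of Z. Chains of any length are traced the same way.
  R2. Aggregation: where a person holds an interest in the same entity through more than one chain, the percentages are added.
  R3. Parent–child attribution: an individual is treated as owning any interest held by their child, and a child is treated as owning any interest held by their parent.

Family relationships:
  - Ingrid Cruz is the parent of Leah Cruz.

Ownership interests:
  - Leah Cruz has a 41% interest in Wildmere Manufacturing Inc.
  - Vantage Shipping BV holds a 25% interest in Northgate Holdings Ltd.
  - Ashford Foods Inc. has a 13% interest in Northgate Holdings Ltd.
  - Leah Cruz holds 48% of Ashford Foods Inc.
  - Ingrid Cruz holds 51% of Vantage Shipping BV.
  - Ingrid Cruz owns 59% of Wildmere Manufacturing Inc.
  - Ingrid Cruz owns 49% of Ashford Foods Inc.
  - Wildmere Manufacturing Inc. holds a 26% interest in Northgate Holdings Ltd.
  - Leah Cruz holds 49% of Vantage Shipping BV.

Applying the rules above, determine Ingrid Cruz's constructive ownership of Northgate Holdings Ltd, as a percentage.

63.61%

By parent–child attribution (R3), Ingrid Cruz is treated as also owning Leah Cruz's interest in Wildmere Manufacturing Inc, giving 59% + 41% = 100%.
By parent–child attribution (R3), Ingrid Cruz is treated as also owning Leah Cruz's interest in Vantage Shipping BV, giving 51% + 49% = 100%.
By parent–child attribution (R3), Ingrid Cruz is treated as also owning Leah Cruz's interest in Ashford Foods Inc, giving 49% + 48% = 97%.
Chain via Wildmere Manufacturing Inc. (R1): 100% × 26% = 26% of Northgate Holdings Ltd.
Chain via Vantage Shipping BV (R1): 100% × 25% = 25% of Northgate Holdings Ltd.
Chain via Ashford Foods Inc. (R1): 97% × 13% = 12.61% of Northgate Holdings Ltd.
Aggregating (R2): 26% + 25% + 12.61% = 63.61%.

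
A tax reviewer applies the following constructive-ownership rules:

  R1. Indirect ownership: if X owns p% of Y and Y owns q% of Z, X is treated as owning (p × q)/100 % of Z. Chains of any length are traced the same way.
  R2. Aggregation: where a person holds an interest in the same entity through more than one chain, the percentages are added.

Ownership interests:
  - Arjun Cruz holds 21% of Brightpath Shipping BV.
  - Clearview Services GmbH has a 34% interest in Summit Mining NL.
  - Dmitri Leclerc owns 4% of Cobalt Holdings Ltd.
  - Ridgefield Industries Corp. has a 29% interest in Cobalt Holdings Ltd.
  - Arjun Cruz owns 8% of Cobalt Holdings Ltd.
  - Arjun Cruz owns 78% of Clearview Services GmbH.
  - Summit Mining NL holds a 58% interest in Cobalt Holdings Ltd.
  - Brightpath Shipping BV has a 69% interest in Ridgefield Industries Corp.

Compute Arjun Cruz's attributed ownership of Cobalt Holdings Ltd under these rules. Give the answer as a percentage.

Chain via Brightpath Shipping BV → Ridgefield Industries Corp. (R1): 21% × 69% × 29% = 4.2021% of Cobalt Holdings Ltd.
Chain via Clearview Services GmbH → Summit Mining NL (R1): 78% × 34% × 58% = 15.3816% of Cobalt Holdings Ltd.
Direct interest in Cobalt Holdings Ltd: 8%.
Aggregating (R2): 4.2021% + 15.3816% + 8% = 27.5837%.

27.5837%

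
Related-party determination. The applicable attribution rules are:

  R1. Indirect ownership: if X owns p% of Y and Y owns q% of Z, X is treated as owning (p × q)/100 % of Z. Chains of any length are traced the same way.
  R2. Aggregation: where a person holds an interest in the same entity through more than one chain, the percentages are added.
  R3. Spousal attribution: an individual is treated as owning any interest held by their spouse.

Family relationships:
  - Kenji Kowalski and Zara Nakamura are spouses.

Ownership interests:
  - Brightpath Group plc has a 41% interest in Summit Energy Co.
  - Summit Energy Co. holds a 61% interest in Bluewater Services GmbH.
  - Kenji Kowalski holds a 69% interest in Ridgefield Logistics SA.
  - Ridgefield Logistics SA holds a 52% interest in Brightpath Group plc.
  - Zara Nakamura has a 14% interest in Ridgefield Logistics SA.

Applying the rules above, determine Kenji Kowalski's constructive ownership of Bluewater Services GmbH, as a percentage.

By spousal attribution (R3), Kenji Kowalski is treated as also owning Zara Nakamura's interest in Ridgefield Logistics SA, giving 69% + 14% = 83%.
Chain via Ridgefield Logistics SA → Brightpath Group plc → Summit Energy Co. (R1): 83% × 52% × 41% × 61% = 10.794316% of Bluewater Services GmbH.

10.794316%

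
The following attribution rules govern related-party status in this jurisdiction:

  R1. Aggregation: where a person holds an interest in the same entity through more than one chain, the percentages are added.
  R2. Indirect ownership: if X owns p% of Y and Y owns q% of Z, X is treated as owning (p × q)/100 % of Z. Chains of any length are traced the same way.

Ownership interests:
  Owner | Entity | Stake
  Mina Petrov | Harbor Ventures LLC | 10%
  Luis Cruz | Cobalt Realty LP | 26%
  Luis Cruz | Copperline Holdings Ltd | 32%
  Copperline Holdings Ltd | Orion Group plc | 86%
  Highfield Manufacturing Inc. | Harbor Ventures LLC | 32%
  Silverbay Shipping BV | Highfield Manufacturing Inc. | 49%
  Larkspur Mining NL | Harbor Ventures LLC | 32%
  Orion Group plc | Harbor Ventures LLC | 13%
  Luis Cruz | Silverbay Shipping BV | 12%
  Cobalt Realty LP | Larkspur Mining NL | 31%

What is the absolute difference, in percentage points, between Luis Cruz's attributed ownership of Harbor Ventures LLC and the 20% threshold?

Chain via Cobalt Realty LP → Larkspur Mining NL (R2): 26% × 31% × 32% = 2.5792% of Harbor Ventures LLC.
Chain via Silverbay Shipping BV → Highfield Manufacturing Inc. (R2): 12% × 49% × 32% = 1.8816% of Harbor Ventures LLC.
Chain via Copperline Holdings Ltd → Orion Group plc (R2): 32% × 86% × 13% = 3.5776% of Harbor Ventures LLC.
Aggregating (R1): 2.5792% + 1.8816% + 3.5776% = 8.0384%.
8.0384% falls short of the 20% threshold by 11.9616 percentage points.

11.9616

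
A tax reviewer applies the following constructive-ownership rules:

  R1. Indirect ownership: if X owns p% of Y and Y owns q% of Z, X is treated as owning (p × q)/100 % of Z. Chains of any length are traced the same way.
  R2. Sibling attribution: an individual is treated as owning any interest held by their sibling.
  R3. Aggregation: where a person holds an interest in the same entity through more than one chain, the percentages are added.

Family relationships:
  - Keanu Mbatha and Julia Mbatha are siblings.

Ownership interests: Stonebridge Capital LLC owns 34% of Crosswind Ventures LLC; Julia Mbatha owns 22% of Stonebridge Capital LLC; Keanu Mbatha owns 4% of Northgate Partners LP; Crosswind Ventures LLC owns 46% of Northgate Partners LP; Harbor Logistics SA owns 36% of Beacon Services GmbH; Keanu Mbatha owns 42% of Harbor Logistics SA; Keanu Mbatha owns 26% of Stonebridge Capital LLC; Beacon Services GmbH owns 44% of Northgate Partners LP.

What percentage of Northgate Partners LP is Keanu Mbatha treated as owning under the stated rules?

18.16%

By sibling attribution (R2), Keanu Mbatha is treated as also owning Julia Mbatha's interest in Stonebridge Capital LLC, giving 26% + 22% = 48%.
Chain via Stonebridge Capital LLC → Crosswind Ventures LLC (R1): 48% × 34% × 46% = 7.5072% of Northgate Partners LP.
Chain via Harbor Logistics SA → Beacon Services GmbH (R1): 42% × 36% × 44% = 6.6528% of Northgate Partners LP.
Direct interest in Northgate Partners LP: 4%.
Aggregating (R3): 7.5072% + 6.6528% + 4% = 18.16%.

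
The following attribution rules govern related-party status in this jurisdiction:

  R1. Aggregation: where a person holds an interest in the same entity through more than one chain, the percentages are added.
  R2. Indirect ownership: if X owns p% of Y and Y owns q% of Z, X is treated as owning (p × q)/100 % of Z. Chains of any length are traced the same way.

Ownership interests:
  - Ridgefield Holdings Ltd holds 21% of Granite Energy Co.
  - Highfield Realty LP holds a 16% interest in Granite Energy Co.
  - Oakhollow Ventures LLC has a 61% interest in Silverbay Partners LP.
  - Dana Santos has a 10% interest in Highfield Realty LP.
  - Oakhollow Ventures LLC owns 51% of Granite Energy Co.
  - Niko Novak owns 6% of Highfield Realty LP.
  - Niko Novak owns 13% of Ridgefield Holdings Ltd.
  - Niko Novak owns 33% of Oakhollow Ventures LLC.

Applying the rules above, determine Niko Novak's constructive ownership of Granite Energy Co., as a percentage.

20.52%

Chain via Highfield Realty LP (R2): 6% × 16% = 0.96% of Granite Energy Co.
Chain via Oakhollow Ventures LLC (R2): 33% × 51% = 16.83% of Granite Energy Co.
Chain via Ridgefield Holdings Ltd (R2): 13% × 21% = 2.73% of Granite Energy Co.
Aggregating (R1): 0.96% + 16.83% + 2.73% = 20.52%.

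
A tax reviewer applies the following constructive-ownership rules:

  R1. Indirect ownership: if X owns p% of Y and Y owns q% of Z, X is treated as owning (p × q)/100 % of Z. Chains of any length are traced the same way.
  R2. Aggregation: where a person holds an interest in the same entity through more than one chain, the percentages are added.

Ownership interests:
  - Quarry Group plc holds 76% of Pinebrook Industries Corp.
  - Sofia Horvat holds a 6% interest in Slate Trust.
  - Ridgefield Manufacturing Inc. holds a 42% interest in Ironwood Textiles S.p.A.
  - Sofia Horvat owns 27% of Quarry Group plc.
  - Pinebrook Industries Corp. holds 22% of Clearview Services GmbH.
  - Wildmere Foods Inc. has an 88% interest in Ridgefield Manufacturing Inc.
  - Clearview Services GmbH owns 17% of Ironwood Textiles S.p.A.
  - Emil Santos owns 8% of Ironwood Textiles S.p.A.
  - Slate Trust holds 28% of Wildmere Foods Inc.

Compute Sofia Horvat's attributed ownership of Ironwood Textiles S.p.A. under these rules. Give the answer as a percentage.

1.388376%

Chain via Slate Trust → Wildmere Foods Inc. → Ridgefield Manufacturing Inc. (R1): 6% × 28% × 88% × 42% = 0.620928% of Ironwood Textiles S.p.A.
Chain via Quarry Group plc → Pinebrook Industries Corp. → Clearview Services GmbH (R1): 27% × 76% × 22% × 17% = 0.767448% of Ironwood Textiles S.p.A.
Aggregating (R2): 0.620928% + 0.767448% = 1.388376%.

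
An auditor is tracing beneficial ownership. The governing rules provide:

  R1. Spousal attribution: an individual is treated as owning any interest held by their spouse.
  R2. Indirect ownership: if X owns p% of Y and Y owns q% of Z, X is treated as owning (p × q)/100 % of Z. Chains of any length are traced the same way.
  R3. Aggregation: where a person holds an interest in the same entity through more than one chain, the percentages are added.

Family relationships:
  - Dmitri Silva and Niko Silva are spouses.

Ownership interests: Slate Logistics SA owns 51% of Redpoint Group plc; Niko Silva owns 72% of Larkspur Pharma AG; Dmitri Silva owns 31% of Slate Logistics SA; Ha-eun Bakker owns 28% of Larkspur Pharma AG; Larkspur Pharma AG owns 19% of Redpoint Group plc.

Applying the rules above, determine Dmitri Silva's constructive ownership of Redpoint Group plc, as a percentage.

By spousal attribution (R1), Dmitri Silva is treated as owning Niko Silva's 72% interest in Larkspur Pharma AG.
Chain via Slate Logistics SA (R2): 31% × 51% = 15.81% of Redpoint Group plc.
Chain via Larkspur Pharma AG (R2): 72% × 19% = 13.68% of Redpoint Group plc.
Aggregating (R3): 15.81% + 13.68% = 29.49%.

29.49%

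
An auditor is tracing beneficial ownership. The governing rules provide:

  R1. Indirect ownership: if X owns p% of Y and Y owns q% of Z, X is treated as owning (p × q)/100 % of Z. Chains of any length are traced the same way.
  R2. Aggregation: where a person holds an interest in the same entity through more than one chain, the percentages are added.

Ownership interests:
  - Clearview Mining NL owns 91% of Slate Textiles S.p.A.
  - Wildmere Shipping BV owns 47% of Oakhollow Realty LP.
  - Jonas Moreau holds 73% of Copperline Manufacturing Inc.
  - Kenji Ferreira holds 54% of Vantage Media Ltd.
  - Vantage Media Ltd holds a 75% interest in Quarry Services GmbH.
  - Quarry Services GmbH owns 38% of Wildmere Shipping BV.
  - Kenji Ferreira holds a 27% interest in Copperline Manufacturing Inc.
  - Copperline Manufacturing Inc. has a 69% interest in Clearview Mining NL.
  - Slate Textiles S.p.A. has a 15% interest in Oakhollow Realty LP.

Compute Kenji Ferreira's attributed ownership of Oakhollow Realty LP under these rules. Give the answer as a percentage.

9.776295%

Chain via Copperline Manufacturing Inc. → Clearview Mining NL → Slate Textiles S.p.A. (R1): 27% × 69% × 91% × 15% = 2.542995% of Oakhollow Realty LP.
Chain via Vantage Media Ltd → Quarry Services GmbH → Wildmere Shipping BV (R1): 54% × 75% × 38% × 47% = 7.2333% of Oakhollow Realty LP.
Aggregating (R2): 2.542995% + 7.2333% = 9.776295%.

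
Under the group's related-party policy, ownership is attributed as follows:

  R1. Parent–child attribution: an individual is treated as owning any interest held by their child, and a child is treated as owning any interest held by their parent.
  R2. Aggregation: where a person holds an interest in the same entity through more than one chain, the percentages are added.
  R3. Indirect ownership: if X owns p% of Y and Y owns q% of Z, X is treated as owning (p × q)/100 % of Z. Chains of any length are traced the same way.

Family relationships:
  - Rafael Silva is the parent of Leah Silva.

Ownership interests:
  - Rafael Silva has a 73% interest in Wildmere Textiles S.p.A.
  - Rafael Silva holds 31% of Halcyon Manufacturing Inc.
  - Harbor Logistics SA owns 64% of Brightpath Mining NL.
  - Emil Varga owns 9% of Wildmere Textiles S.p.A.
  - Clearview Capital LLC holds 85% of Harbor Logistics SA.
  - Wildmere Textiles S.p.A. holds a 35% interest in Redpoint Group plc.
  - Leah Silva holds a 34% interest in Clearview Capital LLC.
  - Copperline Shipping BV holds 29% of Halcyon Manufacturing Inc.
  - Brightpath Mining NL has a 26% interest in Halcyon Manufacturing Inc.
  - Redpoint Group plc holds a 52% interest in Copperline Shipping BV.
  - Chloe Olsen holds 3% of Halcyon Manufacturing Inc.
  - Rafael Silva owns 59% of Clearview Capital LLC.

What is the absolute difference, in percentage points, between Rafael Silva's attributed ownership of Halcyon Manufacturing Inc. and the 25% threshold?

By parent–child attribution (R1), Rafael Silva is treated as also owning Leah Silva's interest in Clearview Capital LLC, giving 59% + 34% = 93%.
Chain via Wildmere Textiles S.p.A. → Redpoint Group plc → Copperline Shipping BV (R3): 73% × 35% × 52% × 29% = 3.85294% of Halcyon Manufacturing Inc.
Chain via Clearview Capital LLC → Harbor Logistics SA → Brightpath Mining NL (R3): 93% × 85% × 64% × 26% = 13.15392% of Halcyon Manufacturing Inc.
Direct interest in Halcyon Manufacturing Inc: 31%.
Aggregating (R2): 3.85294% + 13.15392% + 31% = 48.00686%.
48.00686% exceeds the 25% threshold by 23.00686 percentage points.

23.00686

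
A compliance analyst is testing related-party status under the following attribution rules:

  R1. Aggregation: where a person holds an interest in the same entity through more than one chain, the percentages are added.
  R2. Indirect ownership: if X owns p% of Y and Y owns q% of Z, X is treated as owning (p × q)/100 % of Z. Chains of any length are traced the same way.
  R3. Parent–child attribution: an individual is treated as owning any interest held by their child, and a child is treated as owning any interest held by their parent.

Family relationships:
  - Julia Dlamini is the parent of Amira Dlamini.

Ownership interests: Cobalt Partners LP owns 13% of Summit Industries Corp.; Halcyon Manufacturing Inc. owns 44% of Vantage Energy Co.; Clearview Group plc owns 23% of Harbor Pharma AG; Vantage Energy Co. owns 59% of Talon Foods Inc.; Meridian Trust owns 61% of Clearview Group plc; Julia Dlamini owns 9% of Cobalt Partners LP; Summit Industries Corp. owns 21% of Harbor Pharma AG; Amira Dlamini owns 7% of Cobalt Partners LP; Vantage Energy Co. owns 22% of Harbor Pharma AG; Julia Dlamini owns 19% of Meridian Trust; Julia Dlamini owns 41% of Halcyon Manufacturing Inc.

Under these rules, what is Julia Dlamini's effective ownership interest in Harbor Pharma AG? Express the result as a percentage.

By parent–child attribution (R3), Julia Dlamini is treated as also owning Amira Dlamini's interest in Cobalt Partners LP, giving 9% + 7% = 16%.
Chain via Halcyon Manufacturing Inc. → Vantage Energy Co. (R2): 41% × 44% × 22% = 3.9688% of Harbor Pharma AG.
Chain via Cobalt Partners LP → Summit Industries Corp. (R2): 16% × 13% × 21% = 0.4368% of Harbor Pharma AG.
Chain via Meridian Trust → Clearview Group plc (R2): 19% × 61% × 23% = 2.6657% of Harbor Pharma AG.
Aggregating (R1): 3.9688% + 0.4368% + 2.6657% = 7.0713%.

7.0713%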